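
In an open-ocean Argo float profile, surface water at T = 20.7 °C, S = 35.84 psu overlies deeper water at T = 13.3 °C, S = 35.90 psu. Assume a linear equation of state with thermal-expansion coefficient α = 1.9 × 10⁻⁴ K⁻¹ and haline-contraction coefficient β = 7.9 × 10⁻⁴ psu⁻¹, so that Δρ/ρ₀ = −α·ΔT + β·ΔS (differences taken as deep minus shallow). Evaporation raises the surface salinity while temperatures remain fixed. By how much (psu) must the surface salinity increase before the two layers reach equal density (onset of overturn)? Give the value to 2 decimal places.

1.84 psu

Neutral buoyancy requires −α(T_deep − T_surf) + β(S_deep − S_surf′) = 0.
S_surf′ = S_deep − (α/β)·ΔT = 35.90 − (1.9 × 10⁻⁴/7.9 × 10⁻⁴)·(-7.4) = 37.6797 psu.
Increase required: 37.6797 − 35.84 = 1.8397 psu.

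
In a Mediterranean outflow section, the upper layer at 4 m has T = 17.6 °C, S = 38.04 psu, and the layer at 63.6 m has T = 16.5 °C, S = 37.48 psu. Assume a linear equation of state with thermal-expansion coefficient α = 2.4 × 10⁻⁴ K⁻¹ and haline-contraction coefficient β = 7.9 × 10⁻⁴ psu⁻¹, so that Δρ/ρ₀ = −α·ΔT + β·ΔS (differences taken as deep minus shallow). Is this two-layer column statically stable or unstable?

ΔT = 16.5 − 17.6 = -1.1 K and ΔS = 37.48 − 38.04 = -0.56 psu (deep − shallow).
−αΔT = 2.64 × 10⁻⁴; βΔS = -4.424 × 10⁻⁴; sum Δρ/ρ₀ = -1.784 × 10⁻⁴.
Δρ/ρ₀ < 0, so Δρ < 0: deeper water is lighter → statically unstable; the column would overturn.

unstable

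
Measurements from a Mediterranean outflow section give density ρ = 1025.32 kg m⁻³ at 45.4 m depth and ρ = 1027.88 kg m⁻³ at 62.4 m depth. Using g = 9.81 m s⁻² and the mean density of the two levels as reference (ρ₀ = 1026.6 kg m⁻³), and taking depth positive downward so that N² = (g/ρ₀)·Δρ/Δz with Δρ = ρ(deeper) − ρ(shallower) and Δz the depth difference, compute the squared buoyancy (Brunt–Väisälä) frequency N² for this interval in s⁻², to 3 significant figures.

Δρ = 1027.88 − 1025.32 = 2.56 kg m⁻³ over Δz = 62.4 − 45.4 = 17 m.
N² = (9.81/1026.6) × (2.56/17) = 1.4390 × 10⁻³ s⁻² ≈ 1.44 × 10⁻³ s⁻².

1.44 × 10⁻³ s⁻²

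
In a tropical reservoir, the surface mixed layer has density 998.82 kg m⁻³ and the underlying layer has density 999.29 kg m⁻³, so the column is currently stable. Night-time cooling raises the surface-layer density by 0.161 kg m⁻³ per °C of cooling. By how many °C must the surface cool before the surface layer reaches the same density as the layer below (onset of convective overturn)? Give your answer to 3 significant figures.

2.92 °C

Density deficit of the surface layer: 999.29 − 998.82 = 0.47 kg m⁻³.
Required change = 0.47 / 0.161 = 2.92 °C.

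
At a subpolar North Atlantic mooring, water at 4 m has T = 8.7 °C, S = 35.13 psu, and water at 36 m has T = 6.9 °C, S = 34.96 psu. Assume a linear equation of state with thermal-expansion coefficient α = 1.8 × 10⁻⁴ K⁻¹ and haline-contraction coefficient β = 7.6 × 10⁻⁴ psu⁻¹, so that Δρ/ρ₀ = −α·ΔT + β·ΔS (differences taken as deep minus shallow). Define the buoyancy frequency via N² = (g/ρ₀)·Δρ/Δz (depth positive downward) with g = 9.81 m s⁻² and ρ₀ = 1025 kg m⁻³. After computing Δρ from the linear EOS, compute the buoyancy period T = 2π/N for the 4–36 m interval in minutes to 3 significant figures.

13.6 min

ΔT = -1.8 K, ΔS = -0.17 psu (deep − shallow).
Δρ/ρ₀ = −αΔT + βΔS = 3.24 × 10⁻⁴ − 1.292 × 10⁻⁴ = 1.948 × 10⁻⁴, so Δρ ≈ 0.1997 kg m⁻³.
N² = (g/ρ₀)·Δρ/Δz = g·(Δρ/ρ₀)/Δz = 9.81 × 1.948 × 10⁻⁴ / 32 = 5.9718 × 10⁻⁵ s⁻².
N = √(5.9718 × 10⁻⁵) = 7.7277 × 10⁻³ rad s⁻¹ → T = 2π/N = 813.07 s = 13.551 min ≈ 13.6 min.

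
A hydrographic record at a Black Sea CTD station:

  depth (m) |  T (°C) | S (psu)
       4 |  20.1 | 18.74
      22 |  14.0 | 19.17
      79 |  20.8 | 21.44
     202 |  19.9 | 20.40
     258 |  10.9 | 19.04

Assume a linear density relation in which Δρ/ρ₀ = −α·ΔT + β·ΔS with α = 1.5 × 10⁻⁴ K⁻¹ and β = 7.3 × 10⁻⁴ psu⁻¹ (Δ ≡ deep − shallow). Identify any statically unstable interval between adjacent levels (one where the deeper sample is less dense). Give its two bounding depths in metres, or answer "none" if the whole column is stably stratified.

79–202 m

Evaluate Δρ/ρ₀ = −αΔT + βΔS across each adjacent pair:
  4–22 m: −αΔT+βΔS = −(1.5 × 10⁻⁴)(-6.1)+(7.3 × 10⁻⁴)(+0.43) = 1.2 × 10⁻³ → stable
  22–79 m: −αΔT+βΔS = −(1.5 × 10⁻⁴)(+6.8)+(7.3 × 10⁻⁴)(+2.27) = 6.4 × 10⁻⁴ → stable
  79–202 m: −αΔT+βΔS = −(1.5 × 10⁻⁴)(-0.9)+(7.3 × 10⁻⁴)(-1.04) = -6.2 × 10⁻⁴ → UNSTABLE
  202–258 m: −αΔT+βΔS = −(1.5 × 10⁻⁴)(-9.0)+(7.3 × 10⁻⁴)(-1.36) = 3.6 × 10⁻⁴ → stable
The 79–202 m interval has Δρ < 0: lighter water underlies denser water.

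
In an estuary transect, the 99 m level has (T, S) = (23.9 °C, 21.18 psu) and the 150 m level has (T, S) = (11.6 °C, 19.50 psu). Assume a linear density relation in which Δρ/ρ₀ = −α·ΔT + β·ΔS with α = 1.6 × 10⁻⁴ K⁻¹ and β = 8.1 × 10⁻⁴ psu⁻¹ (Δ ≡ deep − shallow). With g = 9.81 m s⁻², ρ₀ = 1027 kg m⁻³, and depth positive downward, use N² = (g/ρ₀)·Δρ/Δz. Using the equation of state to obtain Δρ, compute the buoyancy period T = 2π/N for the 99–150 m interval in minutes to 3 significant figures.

9.69 min

ΔT = -12.3 K, ΔS = -1.68 psu (deep − shallow).
Δρ/ρ₀ = −αΔT + βΔS = 1.968 × 10⁻³ − 1.3608 × 10⁻³ = 6.072 × 10⁻⁴, so Δρ ≈ 0.6236 kg m⁻³.
N² = (g/ρ₀)·Δρ/Δz = g·(Δρ/ρ₀)/Δz = 9.81 × 6.072 × 10⁻⁴ / 51 = 1.1680 × 10⁻⁴ s⁻².
N = √(1.1680 × 10⁻⁴) = 0.010807 rad s⁻¹ → T = 2π/N = 581.40 s = 9.6900 min ≈ 9.69 min.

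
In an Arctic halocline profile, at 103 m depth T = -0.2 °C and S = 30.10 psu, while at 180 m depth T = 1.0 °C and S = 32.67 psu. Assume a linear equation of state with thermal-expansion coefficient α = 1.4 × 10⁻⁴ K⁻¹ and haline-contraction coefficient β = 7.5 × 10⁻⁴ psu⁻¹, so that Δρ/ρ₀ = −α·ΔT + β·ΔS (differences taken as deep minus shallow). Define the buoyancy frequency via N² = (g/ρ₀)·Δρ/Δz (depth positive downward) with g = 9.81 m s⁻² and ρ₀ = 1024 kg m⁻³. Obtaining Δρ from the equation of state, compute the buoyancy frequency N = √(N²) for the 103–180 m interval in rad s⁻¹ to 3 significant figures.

ΔT = +1.2 K, ΔS = +2.57 psu (deep − shallow).
Δρ/ρ₀ = −αΔT + βΔS = -1.68 × 10⁻⁴ + 1.9275 × 10⁻³ = 1.7595 × 10⁻³, so Δρ ≈ 1.802 kg m⁻³.
N² = (g/ρ₀)·Δρ/Δz = g·(Δρ/ρ₀)/Δz = 9.81 × 1.7595 × 10⁻³ / 77 = 2.2416 × 10⁻⁴ s⁻².
N = √(2.2416 × 10⁻⁴) = 0.014972 rad s⁻¹ ≈ 0.0150 rad s⁻¹.

0.0150 rad s⁻¹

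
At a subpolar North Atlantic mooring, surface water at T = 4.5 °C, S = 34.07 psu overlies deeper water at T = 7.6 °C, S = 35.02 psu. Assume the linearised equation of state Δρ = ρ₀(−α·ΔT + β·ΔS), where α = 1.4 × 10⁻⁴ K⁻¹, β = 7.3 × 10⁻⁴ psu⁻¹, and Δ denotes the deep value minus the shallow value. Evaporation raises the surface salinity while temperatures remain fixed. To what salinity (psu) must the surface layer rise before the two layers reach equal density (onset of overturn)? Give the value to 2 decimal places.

Neutral buoyancy requires −α(T_deep − T_surf) + β(S_deep − S_surf′) = 0.
S_surf′ = S_deep − (α/β)·ΔT = 35.02 − (1.4 × 10⁻⁴/7.3 × 10⁻⁴)·(+3.1) = 34.4255 psu.
Increase required: 34.4255 − 34.07 = 0.3555 psu.

34.43 psu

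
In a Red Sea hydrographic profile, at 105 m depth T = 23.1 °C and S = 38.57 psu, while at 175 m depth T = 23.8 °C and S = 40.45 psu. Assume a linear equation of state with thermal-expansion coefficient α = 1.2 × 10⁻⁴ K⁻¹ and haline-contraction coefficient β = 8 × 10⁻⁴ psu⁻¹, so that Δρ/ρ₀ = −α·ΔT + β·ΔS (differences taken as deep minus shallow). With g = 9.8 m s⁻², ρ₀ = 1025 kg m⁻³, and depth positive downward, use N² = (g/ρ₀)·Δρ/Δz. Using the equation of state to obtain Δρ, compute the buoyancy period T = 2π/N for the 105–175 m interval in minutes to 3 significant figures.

7.43 min

ΔT = +0.7 K, ΔS = +1.88 psu (deep − shallow).
Δρ/ρ₀ = −αΔT + βΔS = -8.40 × 10⁻⁵ + 1.504 × 10⁻³ = 1.42 × 10⁻³, so Δρ ≈ 1.455 kg m⁻³.
N² = (g/ρ₀)·Δρ/Δz = g·(Δρ/ρ₀)/Δz = 9.8 × 1.42 × 10⁻³ / 70 = 1.9880 × 10⁻⁴ s⁻².
N = √(1.9880 × 10⁻⁴) = 0.014100 rad s⁻¹ → T = 2π/N = 445.62 s = 7.4270 min ≈ 7.43 min.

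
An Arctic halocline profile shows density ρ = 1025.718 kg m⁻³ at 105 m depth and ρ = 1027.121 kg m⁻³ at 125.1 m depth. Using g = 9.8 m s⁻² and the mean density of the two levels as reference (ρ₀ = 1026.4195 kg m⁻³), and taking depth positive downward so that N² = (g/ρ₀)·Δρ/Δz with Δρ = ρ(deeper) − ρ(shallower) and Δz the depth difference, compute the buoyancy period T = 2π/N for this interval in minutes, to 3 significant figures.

4.06 min

Δρ = 1027.121 − 1025.718 = 1.403 kg m⁻³ over Δz = 125.1 − 105 = 20.1 m.
N² = (9.8/1026.4195) × (1.403/20.1) = 6.6644 × 10⁻⁴ s⁻².
N = √(6.6644 × 10⁻⁴) = 0.025815 rad s⁻¹, so T = 2π/N = 243.39 s = 4.0565 min ≈ 4.06 min.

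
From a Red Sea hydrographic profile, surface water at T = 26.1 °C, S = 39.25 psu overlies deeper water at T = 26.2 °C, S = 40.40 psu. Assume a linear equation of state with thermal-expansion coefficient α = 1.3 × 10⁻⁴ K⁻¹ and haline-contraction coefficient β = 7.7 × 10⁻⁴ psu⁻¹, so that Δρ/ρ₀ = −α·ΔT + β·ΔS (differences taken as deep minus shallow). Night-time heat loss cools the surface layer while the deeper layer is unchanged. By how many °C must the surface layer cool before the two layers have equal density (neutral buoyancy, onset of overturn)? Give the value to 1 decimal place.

Neutral buoyancy requires Δρ = 0, i.e. −α(T_deep − T_surf′) + β(S_deep − S_surf) = 0.
T_surf′ = T_deep − (β/α)·ΔS = 26.2 − (7.7 × 10⁻⁴/1.3 × 10⁻⁴)·(+1.15) = 19.388 °C.
Cooling required: 26.1 − (19.388) = 6.712 °C.

6.7 °C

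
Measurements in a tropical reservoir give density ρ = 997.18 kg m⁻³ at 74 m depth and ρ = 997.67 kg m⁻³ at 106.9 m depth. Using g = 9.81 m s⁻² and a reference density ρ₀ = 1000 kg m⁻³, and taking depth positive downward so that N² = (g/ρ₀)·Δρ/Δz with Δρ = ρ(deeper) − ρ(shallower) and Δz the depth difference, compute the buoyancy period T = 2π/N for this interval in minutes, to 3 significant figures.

Δρ = 997.67 − 997.18 = 0.49 kg m⁻³ over Δz = 106.9 − 74 = 32.9 m.
N² = (9.81/1000) × (0.49/32.9) = 1.4611 × 10⁻⁴ s⁻².
N = √(1.4611 × 10⁻⁴) = 0.012088 rad s⁻¹, so T = 2π/N = 519.79 s = 8.6632 min ≈ 8.66 min.

8.66 min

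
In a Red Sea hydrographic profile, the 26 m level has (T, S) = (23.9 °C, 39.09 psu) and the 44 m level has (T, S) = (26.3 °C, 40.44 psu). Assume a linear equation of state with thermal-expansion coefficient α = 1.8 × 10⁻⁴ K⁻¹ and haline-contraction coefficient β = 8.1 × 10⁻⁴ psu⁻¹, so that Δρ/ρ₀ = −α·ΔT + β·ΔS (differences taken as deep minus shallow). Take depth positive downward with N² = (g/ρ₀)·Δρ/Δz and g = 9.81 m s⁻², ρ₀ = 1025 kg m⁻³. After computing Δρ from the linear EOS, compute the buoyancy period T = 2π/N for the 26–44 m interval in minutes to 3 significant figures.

5.52 min

ΔT = +2.4 K, ΔS = +1.35 psu (deep − shallow).
Δρ/ρ₀ = −αΔT + βΔS = -4.32 × 10⁻⁴ + 1.0935 × 10⁻³ = 6.615 × 10⁻⁴, so Δρ ≈ 0.6780 kg m⁻³.
N² = (g/ρ₀)·Δρ/Δz = g·(Δρ/ρ₀)/Δz = 9.81 × 6.615 × 10⁻⁴ / 18 = 3.6052 × 10⁻⁴ s⁻².
N = √(3.6052 × 10⁻⁴) = 0.018987 rad s⁻¹ → T = 2π/N = 330.92 s = 5.5153 min ≈ 5.52 min.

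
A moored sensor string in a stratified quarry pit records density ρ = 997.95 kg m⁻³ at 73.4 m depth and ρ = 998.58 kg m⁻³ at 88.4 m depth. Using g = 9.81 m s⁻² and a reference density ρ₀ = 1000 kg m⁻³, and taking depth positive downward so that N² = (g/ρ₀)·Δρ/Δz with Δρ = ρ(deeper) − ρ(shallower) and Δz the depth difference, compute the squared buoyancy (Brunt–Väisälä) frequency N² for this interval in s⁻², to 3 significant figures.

Δρ = 998.58 − 997.95 = 0.63 kg m⁻³ over Δz = 88.4 − 73.4 = 15 m.
N² = (9.81/1000) × (0.63/15) = 4.1202 × 10⁻⁴ s⁻² ≈ 4.12 × 10⁻⁴ s⁻².
A positive N² confirms static stability across the interval.

4.12 × 10⁻⁴ s⁻²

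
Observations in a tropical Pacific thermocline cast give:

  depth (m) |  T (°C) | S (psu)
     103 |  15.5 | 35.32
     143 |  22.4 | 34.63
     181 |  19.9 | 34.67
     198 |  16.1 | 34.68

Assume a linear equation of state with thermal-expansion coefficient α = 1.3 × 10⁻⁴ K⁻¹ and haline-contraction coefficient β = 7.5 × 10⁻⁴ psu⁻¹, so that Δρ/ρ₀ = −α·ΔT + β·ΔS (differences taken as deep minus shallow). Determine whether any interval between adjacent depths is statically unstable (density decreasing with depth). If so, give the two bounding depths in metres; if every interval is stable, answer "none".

Evaluate Δρ/ρ₀ = −αΔT + βΔS across each adjacent pair:
  103–143 m: −αΔT+βΔS = −(1.3 × 10⁻⁴)(+6.9)+(7.5 × 10⁻⁴)(-0.69) = -1.4 × 10⁻³ → UNSTABLE
  143–181 m: −αΔT+βΔS = −(1.3 × 10⁻⁴)(-2.5)+(7.5 × 10⁻⁴)(+0.04) = 3.6 × 10⁻⁴ → stable
  181–198 m: −αΔT+βΔS = −(1.3 × 10⁻⁴)(-3.8)+(7.5 × 10⁻⁴)(+0.01) = 5.0 × 10⁻⁴ → stable
The 103–143 m interval has Δρ < 0: lighter water underlies denser water.

103–143 m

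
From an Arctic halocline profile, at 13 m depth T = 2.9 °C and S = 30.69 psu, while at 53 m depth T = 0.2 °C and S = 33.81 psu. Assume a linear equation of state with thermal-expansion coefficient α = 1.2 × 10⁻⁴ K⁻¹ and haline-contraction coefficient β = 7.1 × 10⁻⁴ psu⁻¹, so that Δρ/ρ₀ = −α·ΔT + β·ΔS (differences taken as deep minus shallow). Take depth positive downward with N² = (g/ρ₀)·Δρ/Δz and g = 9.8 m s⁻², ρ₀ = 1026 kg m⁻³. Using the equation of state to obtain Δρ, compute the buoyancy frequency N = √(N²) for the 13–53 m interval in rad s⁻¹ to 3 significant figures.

0.0249 rad s⁻¹

ΔT = -2.7 K, ΔS = +3.12 psu (deep − shallow).
Δρ/ρ₀ = −αΔT + βΔS = 3.24 × 10⁻⁴ + 2.2152 × 10⁻³ = 2.5392 × 10⁻³, so Δρ ≈ 2.605 kg m⁻³.
N² = (g/ρ₀)·Δρ/Δz = g·(Δρ/ρ₀)/Δz = 9.8 × 2.5392 × 10⁻³ / 40 = 6.2210 × 10⁻⁴ s⁻².
N = √(6.2210 × 10⁻⁴) = 0.024942 rad s⁻¹ ≈ 0.0249 rad s⁻¹.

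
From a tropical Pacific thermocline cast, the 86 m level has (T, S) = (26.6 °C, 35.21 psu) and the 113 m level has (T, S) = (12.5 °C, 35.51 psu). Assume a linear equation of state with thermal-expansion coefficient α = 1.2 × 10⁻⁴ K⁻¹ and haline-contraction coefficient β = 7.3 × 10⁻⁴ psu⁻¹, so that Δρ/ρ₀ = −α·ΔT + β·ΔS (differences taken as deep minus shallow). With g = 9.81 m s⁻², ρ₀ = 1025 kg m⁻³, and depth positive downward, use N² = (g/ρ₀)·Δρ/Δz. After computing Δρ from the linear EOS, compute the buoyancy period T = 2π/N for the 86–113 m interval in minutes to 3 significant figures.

ΔT = -14.1 K, ΔS = +0.30 psu (deep − shallow).
Δρ/ρ₀ = −αΔT + βΔS = 1.692 × 10⁻³ + 2.19 × 10⁻⁴ = 1.911 × 10⁻³, so Δρ ≈ 1.959 kg m⁻³.
N² = (g/ρ₀)·Δρ/Δz = g·(Δρ/ρ₀)/Δz = 9.81 × 1.911 × 10⁻³ / 27 = 6.9433 × 10⁻⁴ s⁻².
N = √(6.9433 × 10⁻⁴) = 0.026350 rad s⁻¹ → T = 2π/N = 238.45 s = 3.9742 min ≈ 3.97 min.

3.97 min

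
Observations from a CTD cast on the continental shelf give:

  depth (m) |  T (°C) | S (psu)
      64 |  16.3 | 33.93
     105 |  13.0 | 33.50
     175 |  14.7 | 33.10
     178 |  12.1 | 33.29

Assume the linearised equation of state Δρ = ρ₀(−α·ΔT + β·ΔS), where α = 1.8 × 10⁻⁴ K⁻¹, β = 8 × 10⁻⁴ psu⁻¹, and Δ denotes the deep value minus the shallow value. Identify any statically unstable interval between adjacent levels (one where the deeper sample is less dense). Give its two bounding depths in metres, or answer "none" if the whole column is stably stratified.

105–175 m

Evaluate Δρ/ρ₀ = −αΔT + βΔS across each adjacent pair:
  64–105 m: −αΔT+βΔS = −(1.8 × 10⁻⁴)(-3.3)+(8 × 10⁻⁴)(-0.43) = 2.5 × 10⁻⁴ → stable
  105–175 m: −αΔT+βΔS = −(1.8 × 10⁻⁴)(+1.7)+(8 × 10⁻⁴)(-0.40) = -6.3 × 10⁻⁴ → UNSTABLE
  175–178 m: −αΔT+βΔS = −(1.8 × 10⁻⁴)(-2.6)+(8 × 10⁻⁴)(+0.19) = 6.2 × 10⁻⁴ → stable
The 105–175 m interval has Δρ < 0: lighter water underlies denser water.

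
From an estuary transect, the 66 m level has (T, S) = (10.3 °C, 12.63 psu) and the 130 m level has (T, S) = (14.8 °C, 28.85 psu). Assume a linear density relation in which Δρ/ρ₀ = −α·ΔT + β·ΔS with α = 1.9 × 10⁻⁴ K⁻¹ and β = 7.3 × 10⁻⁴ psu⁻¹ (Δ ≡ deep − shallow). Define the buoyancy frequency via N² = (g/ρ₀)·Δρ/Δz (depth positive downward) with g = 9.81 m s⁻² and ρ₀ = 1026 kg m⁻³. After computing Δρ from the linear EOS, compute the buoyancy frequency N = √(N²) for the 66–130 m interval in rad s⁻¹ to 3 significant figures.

ΔT = +4.5 K, ΔS = +16.22 psu (deep − shallow).
Δρ/ρ₀ = −αΔT + βΔS = -8.55 × 10⁻⁴ + 0.0118406 = 0.0109856, so Δρ ≈ 11.27 kg m⁻³.
N² = (g/ρ₀)·Δρ/Δz = g·(Δρ/ρ₀)/Δz = 9.81 × 0.0109856 / 64 = 1.6839 × 10⁻³ s⁻².
N = √(1.6839 × 10⁻³) = 0.041035 rad s⁻¹ ≈ 0.0410 rad s⁻¹.

0.0410 rad s⁻¹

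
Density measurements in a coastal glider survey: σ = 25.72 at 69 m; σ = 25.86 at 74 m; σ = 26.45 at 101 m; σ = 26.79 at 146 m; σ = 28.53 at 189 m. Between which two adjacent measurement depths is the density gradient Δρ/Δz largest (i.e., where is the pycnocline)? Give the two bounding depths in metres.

146–189 m

Compute the density gradient over each adjacent pair:
  69–74 m: Δρ/Δz = 0.14/5 = 0.028 kg m⁻⁴
  74–101 m: Δρ/Δz = 0.59/27 = 0.022 kg m⁻⁴
  101–146 m: Δρ/Δz = 0.34/45 = 7.6 × 10⁻³ kg m⁻⁴
  146–189 m: Δρ/Δz = 1.74/43 = 0.040 kg m⁻⁴
The largest gradient is in the 146–189 m interval — the pycnocline.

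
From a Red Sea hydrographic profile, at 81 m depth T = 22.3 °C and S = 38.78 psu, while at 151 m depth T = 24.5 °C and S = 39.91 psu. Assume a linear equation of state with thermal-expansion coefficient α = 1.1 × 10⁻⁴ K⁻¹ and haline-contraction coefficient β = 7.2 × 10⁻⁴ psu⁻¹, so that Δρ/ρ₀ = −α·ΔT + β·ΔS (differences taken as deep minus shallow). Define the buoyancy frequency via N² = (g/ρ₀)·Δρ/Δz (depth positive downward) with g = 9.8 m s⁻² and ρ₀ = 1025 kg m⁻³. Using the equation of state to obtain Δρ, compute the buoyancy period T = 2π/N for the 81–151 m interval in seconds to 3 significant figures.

702 s

ΔT = +2.2 K, ΔS = +1.13 psu (deep − shallow).
Δρ/ρ₀ = −αΔT + βΔS = -2.42 × 10⁻⁴ + 8.136 × 10⁻⁴ = 5.716 × 10⁻⁴, so Δρ ≈ 0.5859 kg m⁻³.
N² = (g/ρ₀)·Δρ/Δz = g·(Δρ/ρ₀)/Δz = 9.8 × 5.716 × 10⁻⁴ / 70 = 8.0024 × 10⁻⁵ s⁻².
N = √(8.0024 × 10⁻⁵) = 8.9456 × 10⁻³ rad s⁻¹ → T = 2π/N = 702.38 s ≈ 702 s.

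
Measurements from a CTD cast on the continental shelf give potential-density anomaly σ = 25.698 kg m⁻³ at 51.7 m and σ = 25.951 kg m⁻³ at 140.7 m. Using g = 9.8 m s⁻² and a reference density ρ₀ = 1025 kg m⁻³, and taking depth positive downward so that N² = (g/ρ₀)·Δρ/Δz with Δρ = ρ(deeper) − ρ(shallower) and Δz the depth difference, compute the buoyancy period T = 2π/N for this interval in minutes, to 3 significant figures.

20.1 min

Δρ = 1025.951 − 1025.698 = 0.253 kg m⁻³ over Δz = 140.7 − 51.7 = 89 m.
N² = (9.8/1025) × (0.253/89) = 2.7179 × 10⁻⁵ s⁻².
N = √(2.7179 × 10⁻⁵) = 5.2133 × 10⁻³ rad s⁻¹, so T = 2π/N = 1.2052 × 10³ s = 20.087 min ≈ 20.1 min.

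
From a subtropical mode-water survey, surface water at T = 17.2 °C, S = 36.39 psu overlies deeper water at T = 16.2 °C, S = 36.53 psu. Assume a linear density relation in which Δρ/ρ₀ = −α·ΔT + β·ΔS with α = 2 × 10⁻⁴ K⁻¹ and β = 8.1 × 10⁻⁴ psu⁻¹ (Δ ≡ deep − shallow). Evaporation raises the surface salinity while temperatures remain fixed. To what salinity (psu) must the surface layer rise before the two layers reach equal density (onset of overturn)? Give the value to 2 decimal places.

Neutral buoyancy requires −α(T_deep − T_surf) + β(S_deep − S_surf′) = 0.
S_surf′ = S_deep − (α/β)·ΔT = 36.53 − (2 × 10⁻⁴/8.1 × 10⁻⁴)·(-1.0) = 36.7769 psu.
Increase required: 36.7769 − 36.39 = 0.3869 psu.

36.78 psu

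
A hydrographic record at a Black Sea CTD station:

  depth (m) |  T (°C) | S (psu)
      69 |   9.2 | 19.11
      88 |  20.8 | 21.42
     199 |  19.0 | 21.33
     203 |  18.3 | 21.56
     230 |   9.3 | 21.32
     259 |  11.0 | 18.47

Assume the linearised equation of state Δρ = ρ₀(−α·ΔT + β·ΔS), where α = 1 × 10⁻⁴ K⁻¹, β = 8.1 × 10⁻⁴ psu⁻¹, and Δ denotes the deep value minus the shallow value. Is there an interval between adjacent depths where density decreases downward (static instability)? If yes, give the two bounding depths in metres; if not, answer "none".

Evaluate Δρ/ρ₀ = −αΔT + βΔS across each adjacent pair:
  69–88 m: −αΔT+βΔS = −(1 × 10⁻⁴)(+11.6)+(8.1 × 10⁻⁴)(+2.31) = 7.1 × 10⁻⁴ → stable
  88–199 m: −αΔT+βΔS = −(1 × 10⁻⁴)(-1.8)+(8.1 × 10⁻⁴)(-0.09) = 1.1 × 10⁻⁴ → stable
  199–203 m: −αΔT+βΔS = −(1 × 10⁻⁴)(-0.7)+(8.1 × 10⁻⁴)(+0.23) = 2.6 × 10⁻⁴ → stable
  203–230 m: −αΔT+βΔS = −(1 × 10⁻⁴)(-9.0)+(8.1 × 10⁻⁴)(-0.24) = 7.1 × 10⁻⁴ → stable
  230–259 m: −αΔT+βΔS = −(1 × 10⁻⁴)(+1.7)+(8.1 × 10⁻⁴)(-2.85) = -2.5 × 10⁻³ → UNSTABLE
The 230–259 m interval has Δρ < 0: lighter water underlies denser water.

230–259 m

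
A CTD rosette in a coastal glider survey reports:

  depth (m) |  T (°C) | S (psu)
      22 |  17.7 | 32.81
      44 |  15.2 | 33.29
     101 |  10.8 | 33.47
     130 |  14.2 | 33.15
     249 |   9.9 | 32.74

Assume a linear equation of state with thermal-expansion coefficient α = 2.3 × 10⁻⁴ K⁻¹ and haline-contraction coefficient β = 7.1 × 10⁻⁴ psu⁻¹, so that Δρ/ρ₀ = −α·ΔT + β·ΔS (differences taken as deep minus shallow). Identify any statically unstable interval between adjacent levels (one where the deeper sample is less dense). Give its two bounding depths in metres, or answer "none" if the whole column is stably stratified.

101–130 m

Evaluate Δρ/ρ₀ = −αΔT + βΔS across each adjacent pair:
  22–44 m: −αΔT+βΔS = −(2.3 × 10⁻⁴)(-2.5)+(7.1 × 10⁻⁴)(+0.48) = 9.2 × 10⁻⁴ → stable
  44–101 m: −αΔT+βΔS = −(2.3 × 10⁻⁴)(-4.4)+(7.1 × 10⁻⁴)(+0.18) = 1.1 × 10⁻³ → stable
  101–130 m: −αΔT+βΔS = −(2.3 × 10⁻⁴)(+3.4)+(7.1 × 10⁻⁴)(-0.32) = -1.0 × 10⁻³ → UNSTABLE
  130–249 m: −αΔT+βΔS = −(2.3 × 10⁻⁴)(-4.3)+(7.1 × 10⁻⁴)(-0.41) = 7.0 × 10⁻⁴ → stable
The 101–130 m interval has Δρ < 0: lighter water underlies denser water.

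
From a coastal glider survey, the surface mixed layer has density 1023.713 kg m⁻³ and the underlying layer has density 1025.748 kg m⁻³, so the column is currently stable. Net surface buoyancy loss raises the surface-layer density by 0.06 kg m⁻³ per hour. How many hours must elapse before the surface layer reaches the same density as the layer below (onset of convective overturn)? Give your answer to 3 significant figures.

33.9 hours

Density deficit of the surface layer: 1025.748 − 1023.713 = 2.035 kg m⁻³.
Required change = 2.035 / 0.06 = 33.9 hours.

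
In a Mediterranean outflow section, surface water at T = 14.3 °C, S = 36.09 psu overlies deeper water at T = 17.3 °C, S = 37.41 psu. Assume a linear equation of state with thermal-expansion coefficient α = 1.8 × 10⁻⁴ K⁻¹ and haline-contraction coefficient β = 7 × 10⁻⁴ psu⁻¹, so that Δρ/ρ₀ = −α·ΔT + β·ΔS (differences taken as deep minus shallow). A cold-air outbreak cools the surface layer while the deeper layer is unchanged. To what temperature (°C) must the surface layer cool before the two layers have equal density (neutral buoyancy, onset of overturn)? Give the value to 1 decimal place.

12.2 °C

Neutral buoyancy requires Δρ = 0, i.e. −α(T_deep − T_surf′) + β(S_deep − S_surf) = 0.
T_surf′ = T_deep − (β/α)·ΔS = 17.3 − (7 × 10⁻⁴/1.8 × 10⁻⁴)·(+1.32) = 12.167 °C.
Cooling required: 14.3 − (12.167) = 2.133 °C.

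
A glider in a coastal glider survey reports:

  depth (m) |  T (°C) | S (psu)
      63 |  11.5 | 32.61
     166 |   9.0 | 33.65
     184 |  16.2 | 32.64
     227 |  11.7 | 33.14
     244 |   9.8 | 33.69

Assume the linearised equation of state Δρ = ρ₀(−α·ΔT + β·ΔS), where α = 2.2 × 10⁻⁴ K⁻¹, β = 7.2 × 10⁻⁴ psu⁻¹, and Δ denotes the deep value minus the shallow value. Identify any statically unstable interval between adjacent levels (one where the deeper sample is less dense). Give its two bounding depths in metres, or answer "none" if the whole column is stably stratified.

166–184 m

Evaluate Δρ/ρ₀ = −αΔT + βΔS across each adjacent pair:
  63–166 m: −αΔT+βΔS = −(2.2 × 10⁻⁴)(-2.5)+(7.2 × 10⁻⁴)(+1.04) = 1.3 × 10⁻³ → stable
  166–184 m: −αΔT+βΔS = −(2.2 × 10⁻⁴)(+7.2)+(7.2 × 10⁻⁴)(-1.01) = -2.3 × 10⁻³ → UNSTABLE
  184–227 m: −αΔT+βΔS = −(2.2 × 10⁻⁴)(-4.5)+(7.2 × 10⁻⁴)(+0.50) = 1.4 × 10⁻³ → stable
  227–244 m: −αΔT+βΔS = −(2.2 × 10⁻⁴)(-1.9)+(7.2 × 10⁻⁴)(+0.55) = 8.1 × 10⁻⁴ → stable
The 166–184 m interval has Δρ < 0: lighter water underlies denser water.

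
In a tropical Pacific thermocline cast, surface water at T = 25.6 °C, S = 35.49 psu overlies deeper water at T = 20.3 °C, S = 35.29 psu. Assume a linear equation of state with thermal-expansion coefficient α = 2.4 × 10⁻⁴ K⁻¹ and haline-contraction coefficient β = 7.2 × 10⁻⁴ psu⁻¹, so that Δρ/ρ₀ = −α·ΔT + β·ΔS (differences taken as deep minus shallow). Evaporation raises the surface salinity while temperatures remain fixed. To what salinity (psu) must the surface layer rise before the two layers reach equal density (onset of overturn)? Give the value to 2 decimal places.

Neutral buoyancy requires −α(T_deep − T_surf) + β(S_deep − S_surf′) = 0.
S_surf′ = S_deep − (α/β)·ΔT = 35.29 − (2.4 × 10⁻⁴/7.2 × 10⁻⁴)·(-5.3) = 37.0567 psu.
Increase required: 37.0567 − 35.49 = 1.5667 psu.

37.06 psu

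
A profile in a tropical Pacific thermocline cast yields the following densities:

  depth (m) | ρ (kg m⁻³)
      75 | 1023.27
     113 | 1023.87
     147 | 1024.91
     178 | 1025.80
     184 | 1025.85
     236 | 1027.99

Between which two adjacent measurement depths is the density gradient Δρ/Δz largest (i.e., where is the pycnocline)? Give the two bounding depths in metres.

184–236 m

Compute the density gradient over each adjacent pair:
  75–113 m: Δρ/Δz = 0.60/38 = 0.016 kg m⁻⁴
  113–147 m: Δρ/Δz = 1.04/34 = 0.031 kg m⁻⁴
  147–178 m: Δρ/Δz = 0.89/31 = 0.029 kg m⁻⁴
  178–184 m: Δρ/Δz = 0.05/6 = 8.3 × 10⁻³ kg m⁻⁴
  184–236 m: Δρ/Δz = 2.14/52 = 0.041 kg m⁻⁴
The largest gradient is in the 184–236 m interval — the pycnocline.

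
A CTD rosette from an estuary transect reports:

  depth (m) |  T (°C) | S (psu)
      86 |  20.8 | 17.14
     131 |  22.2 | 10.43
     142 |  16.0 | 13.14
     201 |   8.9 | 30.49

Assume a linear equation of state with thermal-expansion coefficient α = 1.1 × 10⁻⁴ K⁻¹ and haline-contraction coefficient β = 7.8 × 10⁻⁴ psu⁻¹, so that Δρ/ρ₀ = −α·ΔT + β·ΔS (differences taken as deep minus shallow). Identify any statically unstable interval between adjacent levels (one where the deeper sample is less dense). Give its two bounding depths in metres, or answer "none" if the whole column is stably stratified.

86–131 m

Evaluate Δρ/ρ₀ = −αΔT + βΔS across each adjacent pair:
  86–131 m: −αΔT+βΔS = −(1.1 × 10⁻⁴)(+1.4)+(7.8 × 10⁻⁴)(-6.71) = -5.4 × 10⁻³ → UNSTABLE
  131–142 m: −αΔT+βΔS = −(1.1 × 10⁻⁴)(-6.2)+(7.8 × 10⁻⁴)(+2.71) = 2.8 × 10⁻³ → stable
  142–201 m: −αΔT+βΔS = −(1.1 × 10⁻⁴)(-7.1)+(7.8 × 10⁻⁴)(+17.35) = 0.014 → stable
The 86–131 m interval has Δρ < 0: lighter water underlies denser water.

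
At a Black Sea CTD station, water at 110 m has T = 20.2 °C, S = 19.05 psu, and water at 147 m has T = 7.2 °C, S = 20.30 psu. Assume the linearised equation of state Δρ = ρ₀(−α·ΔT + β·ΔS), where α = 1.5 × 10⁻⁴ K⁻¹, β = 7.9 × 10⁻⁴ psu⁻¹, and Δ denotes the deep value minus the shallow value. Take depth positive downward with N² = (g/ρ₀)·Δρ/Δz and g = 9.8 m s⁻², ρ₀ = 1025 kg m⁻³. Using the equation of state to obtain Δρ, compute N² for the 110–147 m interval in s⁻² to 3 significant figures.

7.78 × 10⁻⁴ s⁻²

ΔT = -13.0 K, ΔS = +1.25 psu (deep − shallow).
Δρ/ρ₀ = −αΔT + βΔS = 1.95 × 10⁻³ + 9.875 × 10⁻⁴ = 2.9375 × 10⁻³, so Δρ ≈ 3.011 kg m⁻³.
N² = (g/ρ₀)·Δρ/Δz = g·(Δρ/ρ₀)/Δz = 9.8 × 2.9375 × 10⁻³ / 37 = 7.7804 × 10⁻⁴ s⁻² ≈ 7.78 × 10⁻⁴ s⁻².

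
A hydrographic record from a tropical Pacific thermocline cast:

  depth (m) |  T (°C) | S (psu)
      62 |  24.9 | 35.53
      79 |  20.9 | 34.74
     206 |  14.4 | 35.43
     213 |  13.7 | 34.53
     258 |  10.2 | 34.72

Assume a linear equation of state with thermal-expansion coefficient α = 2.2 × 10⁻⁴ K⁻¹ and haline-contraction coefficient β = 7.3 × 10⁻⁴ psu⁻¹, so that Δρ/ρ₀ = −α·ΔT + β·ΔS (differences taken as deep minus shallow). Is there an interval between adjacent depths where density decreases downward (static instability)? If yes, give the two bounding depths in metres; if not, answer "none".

206–213 m

Evaluate Δρ/ρ₀ = −αΔT + βΔS across each adjacent pair:
  62–79 m: −αΔT+βΔS = −(2.2 × 10⁻⁴)(-4.0)+(7.3 × 10⁻⁴)(-0.79) = 3.0 × 10⁻⁴ → stable
  79–206 m: −αΔT+βΔS = −(2.2 × 10⁻⁴)(-6.5)+(7.3 × 10⁻⁴)(+0.69) = 1.9 × 10⁻³ → stable
  206–213 m: −αΔT+βΔS = −(2.2 × 10⁻⁴)(-0.7)+(7.3 × 10⁻⁴)(-0.90) = -5.0 × 10⁻⁴ → UNSTABLE
  213–258 m: −αΔT+βΔS = −(2.2 × 10⁻⁴)(-3.5)+(7.3 × 10⁻⁴)(+0.19) = 9.1 × 10⁻⁴ → stable
The 206–213 m interval has Δρ < 0: lighter water underlies denser water.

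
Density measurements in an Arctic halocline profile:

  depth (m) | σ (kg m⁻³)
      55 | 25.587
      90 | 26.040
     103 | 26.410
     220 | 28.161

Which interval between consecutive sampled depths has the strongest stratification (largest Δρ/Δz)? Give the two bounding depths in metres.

90–103 m

Compute the density gradient over each adjacent pair:
  55–90 m: Δρ/Δz = 0.453/35 = 0.013 kg m⁻⁴
  90–103 m: Δρ/Δz = 0.370/13 = 0.028 kg m⁻⁴
  103–220 m: Δρ/Δz = 1.751/117 = 0.015 kg m⁻⁴
The largest gradient is in the 90–103 m interval — the pycnocline.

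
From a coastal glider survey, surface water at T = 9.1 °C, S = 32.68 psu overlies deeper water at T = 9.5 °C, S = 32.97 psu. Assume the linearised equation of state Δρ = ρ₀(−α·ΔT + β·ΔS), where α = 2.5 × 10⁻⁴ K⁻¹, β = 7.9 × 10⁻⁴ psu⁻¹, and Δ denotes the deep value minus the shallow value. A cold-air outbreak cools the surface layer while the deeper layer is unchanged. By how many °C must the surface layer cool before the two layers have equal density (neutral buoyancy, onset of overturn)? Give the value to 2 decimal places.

Neutral buoyancy requires Δρ = 0, i.e. −α(T_deep − T_surf′) + β(S_deep − S_surf) = 0.
T_surf′ = T_deep − (β/α)·ΔS = 9.5 − (7.9 × 10⁻⁴/2.5 × 10⁻⁴)·(+0.29) = 8.5836 °C.
Cooling required: 9.1 − (8.5836) = 0.5164 °C.

0.52 °C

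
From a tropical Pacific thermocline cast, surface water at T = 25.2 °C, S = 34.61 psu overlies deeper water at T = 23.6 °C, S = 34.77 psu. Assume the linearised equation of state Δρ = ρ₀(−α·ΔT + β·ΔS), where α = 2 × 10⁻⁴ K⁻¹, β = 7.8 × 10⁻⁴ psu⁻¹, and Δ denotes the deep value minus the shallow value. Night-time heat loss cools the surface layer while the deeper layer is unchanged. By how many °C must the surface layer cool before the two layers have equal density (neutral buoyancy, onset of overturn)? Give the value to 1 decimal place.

2.2 °C

Neutral buoyancy requires Δρ = 0, i.e. −α(T_deep − T_surf′) + β(S_deep − S_surf) = 0.
T_surf′ = T_deep − (β/α)·ΔS = 23.6 − (7.8 × 10⁻⁴/2 × 10⁻⁴)·(+0.16) = 22.976 °C.
Cooling required: 25.2 − (22.976) = 2.224 °C.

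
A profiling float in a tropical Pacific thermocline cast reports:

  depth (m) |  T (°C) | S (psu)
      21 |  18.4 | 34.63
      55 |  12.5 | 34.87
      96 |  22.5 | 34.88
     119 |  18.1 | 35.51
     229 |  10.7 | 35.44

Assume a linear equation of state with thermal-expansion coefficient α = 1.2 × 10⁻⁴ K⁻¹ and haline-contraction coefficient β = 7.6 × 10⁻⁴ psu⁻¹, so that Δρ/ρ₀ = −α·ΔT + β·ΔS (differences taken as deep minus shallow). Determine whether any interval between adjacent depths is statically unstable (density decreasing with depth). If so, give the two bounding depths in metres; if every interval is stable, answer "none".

Evaluate Δρ/ρ₀ = −αΔT + βΔS across each adjacent pair:
  21–55 m: −αΔT+βΔS = −(1.2 × 10⁻⁴)(-5.9)+(7.6 × 10⁻⁴)(+0.24) = 8.9 × 10⁻⁴ → stable
  55–96 m: −αΔT+βΔS = −(1.2 × 10⁻⁴)(+10.0)+(7.6 × 10⁻⁴)(+0.01) = -1.2 × 10⁻³ → UNSTABLE
  96–119 m: −αΔT+βΔS = −(1.2 × 10⁻⁴)(-4.4)+(7.6 × 10⁻⁴)(+0.63) = 1.0 × 10⁻³ → stable
  119–229 m: −αΔT+βΔS = −(1.2 × 10⁻⁴)(-7.4)+(7.6 × 10⁻⁴)(-0.07) = 8.3 × 10⁻⁴ → stable
The 55–96 m interval has Δρ < 0: lighter water underlies denser water.

55–96 m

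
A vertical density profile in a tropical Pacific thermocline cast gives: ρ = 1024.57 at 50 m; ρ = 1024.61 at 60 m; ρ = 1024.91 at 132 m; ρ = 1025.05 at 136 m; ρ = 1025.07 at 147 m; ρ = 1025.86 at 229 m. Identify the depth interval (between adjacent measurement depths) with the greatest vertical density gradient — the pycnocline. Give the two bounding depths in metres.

132–136 m

Compute the density gradient over each adjacent pair:
  50–60 m: Δρ/Δz = 0.04/10 = 4.0 × 10⁻³ kg m⁻⁴
  60–132 m: Δρ/Δz = 0.30/72 = 4.2 × 10⁻³ kg m⁻⁴
  132–136 m: Δρ/Δz = 0.14/4 = 0.035 kg m⁻⁴
  136–147 m: Δρ/Δz = 0.02/11 = 1.8 × 10⁻³ kg m⁻⁴
  147–229 m: Δρ/Δz = 0.79/82 = 9.6 × 10⁻³ kg m⁻⁴
The largest gradient is in the 132–136 m interval — the pycnocline.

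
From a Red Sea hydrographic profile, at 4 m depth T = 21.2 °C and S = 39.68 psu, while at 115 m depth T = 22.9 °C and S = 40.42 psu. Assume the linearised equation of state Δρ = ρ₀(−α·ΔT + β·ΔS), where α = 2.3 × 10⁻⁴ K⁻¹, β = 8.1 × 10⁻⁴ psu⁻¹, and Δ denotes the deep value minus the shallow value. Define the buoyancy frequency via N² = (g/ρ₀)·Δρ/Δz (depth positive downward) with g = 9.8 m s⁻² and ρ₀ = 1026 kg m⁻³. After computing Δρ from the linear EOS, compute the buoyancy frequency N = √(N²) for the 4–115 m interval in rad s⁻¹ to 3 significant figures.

4.29 × 10⁻³ rad s⁻¹

ΔT = +1.7 K, ΔS = +0.74 psu (deep − shallow).
Δρ/ρ₀ = −αΔT + βΔS = -3.91 × 10⁻⁴ + 5.994 × 10⁻⁴ = 2.084 × 10⁻⁴, so Δρ ≈ 0.2138 kg m⁻³.
N² = (g/ρ₀)·Δρ/Δz = g·(Δρ/ρ₀)/Δz = 9.8 × 2.084 × 10⁻⁴ / 111 = 1.8399 × 10⁻⁵ s⁻².
N = √(1.8399 × 10⁻⁵) = 4.2894 × 10⁻³ rad s⁻¹ ≈ 4.29 × 10⁻³ rad s⁻¹.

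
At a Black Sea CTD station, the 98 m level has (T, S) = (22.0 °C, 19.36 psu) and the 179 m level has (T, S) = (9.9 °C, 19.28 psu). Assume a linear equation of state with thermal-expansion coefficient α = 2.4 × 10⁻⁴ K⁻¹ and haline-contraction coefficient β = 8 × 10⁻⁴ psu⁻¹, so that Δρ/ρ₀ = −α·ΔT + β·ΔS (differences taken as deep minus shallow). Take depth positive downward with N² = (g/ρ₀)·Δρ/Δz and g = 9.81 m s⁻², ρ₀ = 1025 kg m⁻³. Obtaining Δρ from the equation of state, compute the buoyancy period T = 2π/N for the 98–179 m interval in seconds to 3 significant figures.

339 s

ΔT = -12.1 K, ΔS = -0.08 psu (deep − shallow).
Δρ/ρ₀ = −αΔT + βΔS = 2.904 × 10⁻³ − 6.40 × 10⁻⁵ = 2.84 × 10⁻³, so Δρ ≈ 2.911 kg m⁻³.
N² = (g/ρ₀)·Δρ/Δz = g·(Δρ/ρ₀)/Δz = 9.81 × 2.84 × 10⁻³ / 81 = 3.4396 × 10⁻⁴ s⁻².
N = √(3.4396 × 10⁻⁴) = 0.018546 rad s⁻¹ → T = 2π/N = 338.79 s ≈ 339 s.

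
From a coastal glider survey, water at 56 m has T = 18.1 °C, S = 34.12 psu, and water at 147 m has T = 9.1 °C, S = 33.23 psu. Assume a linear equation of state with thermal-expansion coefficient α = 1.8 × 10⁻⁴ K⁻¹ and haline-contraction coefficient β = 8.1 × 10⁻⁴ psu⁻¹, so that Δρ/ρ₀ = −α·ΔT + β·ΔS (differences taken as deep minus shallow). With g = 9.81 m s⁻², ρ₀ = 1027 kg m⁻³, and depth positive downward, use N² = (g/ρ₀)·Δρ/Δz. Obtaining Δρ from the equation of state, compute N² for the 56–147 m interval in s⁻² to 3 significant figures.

9.69 × 10⁻⁵ s⁻²

ΔT = -9.0 K, ΔS = -0.89 psu (deep − shallow).
Δρ/ρ₀ = −αΔT + βΔS = 1.62 × 10⁻³ − 7.209 × 10⁻⁴ = 8.991 × 10⁻⁴, so Δρ ≈ 0.9234 kg m⁻³.
N² = (g/ρ₀)·Δρ/Δz = g·(Δρ/ρ₀)/Δz = 9.81 × 8.991 × 10⁻⁴ / 91 = 9.6925 × 10⁻⁵ s⁻² ≈ 9.69 × 10⁻⁵ s⁻².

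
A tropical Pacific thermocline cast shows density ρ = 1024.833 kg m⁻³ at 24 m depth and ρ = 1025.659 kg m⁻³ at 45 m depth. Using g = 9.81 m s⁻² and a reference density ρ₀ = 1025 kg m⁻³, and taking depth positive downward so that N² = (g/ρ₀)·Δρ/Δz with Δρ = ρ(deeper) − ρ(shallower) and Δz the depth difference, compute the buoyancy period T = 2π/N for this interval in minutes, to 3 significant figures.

5.40 min

Δρ = 1025.659 − 1024.833 = 0.826 kg m⁻³ over Δz = 45 − 24 = 21 m.
N² = (9.81/1025) × (0.826/21) = 3.7645 × 10⁻⁴ s⁻².
N = √(3.7645 × 10⁻⁴) = 0.019402 rad s⁻¹, so T = 2π/N = 323.84 s = 5.3973 min ≈ 5.40 min.
A positive N² confirms static stability across the interval.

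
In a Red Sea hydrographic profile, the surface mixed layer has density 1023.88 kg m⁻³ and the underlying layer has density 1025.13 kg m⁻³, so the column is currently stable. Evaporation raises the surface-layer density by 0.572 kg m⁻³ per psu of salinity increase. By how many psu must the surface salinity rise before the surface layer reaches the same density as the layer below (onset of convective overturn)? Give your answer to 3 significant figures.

2.19 psu

Density deficit of the surface layer: 1025.13 − 1023.88 = 1.25 kg m⁻³.
Required change = 1.25 / 0.572 = 2.19 psu.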